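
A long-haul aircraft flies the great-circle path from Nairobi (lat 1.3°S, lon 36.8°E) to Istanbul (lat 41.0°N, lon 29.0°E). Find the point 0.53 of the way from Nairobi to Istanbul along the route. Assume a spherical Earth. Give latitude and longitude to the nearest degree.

Convert each endpoint to a unit vector on the sphere (x = cos φ cos λ, y = cos φ sin λ, z = sin φ).
The central angle between the endpoints is δ = arccos(p₁·p₂) ≈ 0.749 rad (42.9°).
Interpolate at f = 0.53 with slerp weights a = sin((1−f)δ)/sin δ ≈ 0.506, b = sin(fδ)/sin δ ≈ 0.568.
p = a·p₁ + b·p₂ ≈ (0.780, 0.511, 0.361); φ = arcsin(p_z) ≈ 21.16°, λ = atan2(p_y, p_x) ≈ 33.22°.

≈ lat 21°N, lon 33°E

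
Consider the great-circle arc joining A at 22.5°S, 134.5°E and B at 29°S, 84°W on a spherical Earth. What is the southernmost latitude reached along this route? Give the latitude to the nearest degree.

≈ 56°S

The great circle lies in the plane with unit normal n̂ = (p₁ × p₂)/|p₁ × p₂|.
Here n̂_z ≈ +0.562; the vertex latitude is φ_max = arccos|n̂_z| ≈ 55.8°.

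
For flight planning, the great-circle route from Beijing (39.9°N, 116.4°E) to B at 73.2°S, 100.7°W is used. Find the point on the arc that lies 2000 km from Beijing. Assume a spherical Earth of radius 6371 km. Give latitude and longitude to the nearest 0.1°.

≈ 22.5°N, 121.9°E

Write both endpoints as unit vectors p₁, p₂ with components (cos φ cos λ, cos φ sin λ, sin φ).
The central angle between the endpoints is δ = arccos(p₁·p₂) ≈ 2.483 rad (142.3°). The total great-circle distance is δ·R ≈ 2.483 × 6371 ≈ 15820 km, so the target fraction is f = 2000/15820 ≈ 0.126.
Interpolate at f ≈ 0.126 with slerp weights a = sin((1−f)δ)/sin δ ≈ 1.350, b = sin(fδ)/sin δ ≈ 0.505.
p = a·p₁ + b·p₂ ≈ (-0.488, 0.785, 0.383); φ = arcsin(p_z) ≈ 22.52°, λ = atan2(p_y, p_x) ≈ 121.87°.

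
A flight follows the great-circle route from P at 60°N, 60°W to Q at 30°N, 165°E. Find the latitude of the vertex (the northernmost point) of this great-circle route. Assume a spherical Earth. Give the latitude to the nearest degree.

The great circle lies in the plane with unit normal n̂ = (p₁ × p₂)/|p₁ × p₂|.
Here n̂_z ≈ -0.309; the vertex latitude is φ_max = arccos|n̂_z| ≈ 72.0°.

≈ 72°N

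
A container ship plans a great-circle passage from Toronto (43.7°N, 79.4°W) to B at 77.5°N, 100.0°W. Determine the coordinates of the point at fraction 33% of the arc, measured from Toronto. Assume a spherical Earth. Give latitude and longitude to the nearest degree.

Write both endpoints as unit vectors p₁, p₂ with components (cos φ cos λ, cos φ sin λ, sin φ).
The central angle between the endpoints is δ = arccos(p₁·p₂) ≈ 0.608 rad (34.8°).
Interpolate at f = 0.33 with slerp weights a = sin((1−f)δ)/sin δ ≈ 0.694, b = sin(fδ)/sin δ ≈ 0.349.
p = a·p₁ + b·p₂ ≈ (0.079, -0.567, 0.820); φ = arcsin(p_z) ≈ 55.06°, λ = atan2(p_y, p_x) ≈ -82.06°.

≈ 55°N, 82°W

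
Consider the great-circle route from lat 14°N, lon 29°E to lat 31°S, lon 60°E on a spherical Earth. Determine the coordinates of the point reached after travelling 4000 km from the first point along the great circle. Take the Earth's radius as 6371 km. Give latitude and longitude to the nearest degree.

≈ lat 16°S, lon 49°E

Convert each endpoint to a unit vector on the sphere (x = cos φ cos λ, y = cos φ sin λ, z = sin φ).
The central angle between the endpoints is δ = arccos(p₁·p₂) ≈ 0.942 rad (54.0°). The total great-circle distance is δ·R ≈ 0.942 × 6371 ≈ 6000 km, so the target fraction is f = 4000/6000 ≈ 0.667.
Interpolate at f ≈ 0.667 with slerp weights a = sin((1−f)δ)/sin δ ≈ 0.382, b = sin(fδ)/sin δ ≈ 0.726.
p = a·p₁ + b·p₂ ≈ (0.635, 0.719, -0.282); φ = arcsin(p_z) ≈ -16.36°, λ = atan2(p_y, p_x) ≈ 48.53°.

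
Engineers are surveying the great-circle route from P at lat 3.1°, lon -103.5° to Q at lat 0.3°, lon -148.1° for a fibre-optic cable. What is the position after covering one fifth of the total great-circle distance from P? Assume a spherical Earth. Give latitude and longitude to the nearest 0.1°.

≈ lat 2.6°, lon -112.4°

Write both endpoints as unit vectors p₁, p₂ with components (cos φ cos λ, cos φ sin λ, sin φ).
The central angle between the endpoints is δ = arccos(p₁·p₂) ≈ 0.780 rad (44.7°).
Interpolate at f = 1/5 with slerp weights a = sin((1−f)δ)/sin δ ≈ 0.831, b = sin(fδ)/sin δ ≈ 0.221.
p = a·p₁ + b·p₂ ≈ (-0.381, -0.923, 0.046); φ = arcsin(p_z) ≈ 2.64°, λ = atan2(p_y, p_x) ≈ -112.43°.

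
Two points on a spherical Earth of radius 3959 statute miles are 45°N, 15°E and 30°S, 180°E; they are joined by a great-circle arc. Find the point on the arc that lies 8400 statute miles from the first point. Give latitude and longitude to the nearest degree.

The haversine formula gives a central angle δ ≈ 2.809 rad (160.9°) between the endpoints. The total great-circle distance is δ·R ≈ 2.809 × 3959 ≈ 11119 mi, so the target fraction is f = 8400/11119 ≈ 0.755.
Interpolate at f ≈ 0.755 with slerp weights a = sin((1−f)δ)/sin δ ≈ 1.940, b = sin(fδ)/sin δ ≈ 2.606.
p = a·p₁ + b·p₂ ≈ (-0.932, 0.355, 0.068); φ = arcsin(p_z) ≈ 3.92°, λ = atan2(p_y, p_x) ≈ 159.16°.

≈ 4°N, 159°E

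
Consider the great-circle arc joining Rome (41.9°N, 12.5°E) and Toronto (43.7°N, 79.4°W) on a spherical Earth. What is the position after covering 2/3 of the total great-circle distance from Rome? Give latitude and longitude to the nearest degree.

The haversine formula gives a central angle δ ≈ 1.111 rad (63.7°) between the endpoints.
Interpolate at f = 2/3 with slerp weights a = sin((1−f)δ)/sin δ ≈ 0.404, b = sin(fδ)/sin δ ≈ 0.753.
p = a·p₁ + b·p₂ ≈ (0.394, -0.470, 0.790); φ = arcsin(p_z) ≈ 52.18°, λ = atan2(p_y, p_x) ≈ -50.06°.

≈ 52°N, 50°W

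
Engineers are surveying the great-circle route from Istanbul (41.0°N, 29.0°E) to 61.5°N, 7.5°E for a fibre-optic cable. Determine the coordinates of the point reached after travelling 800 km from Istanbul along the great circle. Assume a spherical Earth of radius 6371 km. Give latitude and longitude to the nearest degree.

Write both endpoints as unit vectors p₁, p₂ with components (cos φ cos λ, cos φ sin λ, sin φ).
The central angle between the endpoints is δ = arccos(p₁·p₂) ≈ 0.424 rad (24.3°). The total great-circle distance is δ·R ≈ 0.424 × 6371 ≈ 2699 km, so the target fraction is f = 800/2699 ≈ 0.296.
Interpolate at f ≈ 0.296 with slerp weights a = sin((1−f)δ)/sin δ ≈ 0.714, b = sin(fδ)/sin δ ≈ 0.305.
p = a·p₁ + b·p₂ ≈ (0.616, 0.280, 0.736); φ = arcsin(p_z) ≈ 47.43°, λ = atan2(p_y, p_x) ≈ 24.48°.

≈ 47°N, 24°E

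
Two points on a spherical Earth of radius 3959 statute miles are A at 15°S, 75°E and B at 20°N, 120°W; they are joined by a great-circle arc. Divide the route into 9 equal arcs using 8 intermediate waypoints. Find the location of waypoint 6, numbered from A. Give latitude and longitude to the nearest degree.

≈ 25°N, 180°E

Write both endpoints as unit vectors p₁, p₂ with components (cos φ cos λ, cos φ sin λ, sin φ).
The central angle between the endpoints is δ = arccos(p₁·p₂) ≈ 2.877 rad (164.9°).
Interpolate at f = 6/9 with slerp weights a = sin((1−f)δ)/sin δ ≈ 3.133, b = sin(fδ)/sin δ ≈ 3.599.
p = a·p₁ + b·p₂ ≈ (-0.908, -0.005, 0.420); φ = arcsin(p_z) ≈ 24.83°, λ = atan2(p_y, p_x) ≈ -179.67°.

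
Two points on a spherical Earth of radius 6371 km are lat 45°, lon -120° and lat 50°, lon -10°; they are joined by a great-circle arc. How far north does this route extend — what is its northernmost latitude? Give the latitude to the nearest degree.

≈ 62°

The great circle lies in the plane with unit normal n̂ = (p₁ × p₂)/|p₁ × p₂|.
Here n̂_z ≈ +0.463; the vertex latitude is φ_max = arccos|n̂_z| ≈ 62.4°.
Check via Clairaut: cos φ_max = |cos φ₁| · sin C = cos(45.0°)·sin(40.9°) ≈ 0.463, again giving ≈ 62.4°.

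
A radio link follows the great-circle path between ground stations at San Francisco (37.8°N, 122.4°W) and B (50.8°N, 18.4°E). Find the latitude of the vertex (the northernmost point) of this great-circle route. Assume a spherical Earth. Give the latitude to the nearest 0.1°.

≈ 71.5°N

The great circle lies in the plane with unit normal n̂ = (p₁ × p₂)/|p₁ × p₂|.
Here n̂_z ≈ +0.317; the vertex latitude is φ_max = arccos|n̂_z| ≈ 71.5°.
Check via Clairaut: cos φ_max = |cos φ₁| · sin C = cos(37.8°)·sin(23.6°) ≈ 0.317, again giving ≈ 71.5°.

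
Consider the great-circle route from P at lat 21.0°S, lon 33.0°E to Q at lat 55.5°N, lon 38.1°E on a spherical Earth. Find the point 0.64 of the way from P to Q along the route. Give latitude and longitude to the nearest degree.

≈ lat 28°N, lon 36°E

Write both endpoints as unit vectors p₁, p₂ with components (cos φ cos λ, cos φ sin λ, sin φ).
The central angle between the endpoints is δ = arccos(p₁·p₂) ≈ 1.337 rad (76.6°).
Interpolate at f = 0.64 with slerp weights a = sin((1−f)δ)/sin δ ≈ 0.476, b = sin(fδ)/sin δ ≈ 0.776.
p = a·p₁ + b·p₂ ≈ (0.719, 0.513, 0.469); φ = arcsin(p_z) ≈ 27.98°, λ = atan2(p_y, p_x) ≈ 35.54°.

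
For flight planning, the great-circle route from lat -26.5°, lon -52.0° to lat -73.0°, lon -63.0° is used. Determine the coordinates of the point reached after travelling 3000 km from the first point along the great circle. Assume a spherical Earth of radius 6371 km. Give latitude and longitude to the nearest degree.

Write both endpoints as unit vectors p₁, p₂ with components (cos φ cos λ, cos φ sin λ, sin φ).
The central angle between the endpoints is δ = arccos(p₁·p₂) ≈ 0.818 rad (46.9°). The total great-circle distance is δ·R ≈ 0.818 × 6371 ≈ 5213 km, so the target fraction is f = 3000/5213 ≈ 0.576.
Interpolate at f ≈ 0.576 with slerp weights a = sin((1−f)δ)/sin δ ≈ 0.466, b = sin(fδ)/sin δ ≈ 0.622.
p = a·p₁ + b·p₂ ≈ (0.339, -0.491, -0.802); φ = arcsin(p_z) ≈ -53.37°, λ = atan2(p_y, p_x) ≈ -55.33°.

≈ lat -53°, lon -55°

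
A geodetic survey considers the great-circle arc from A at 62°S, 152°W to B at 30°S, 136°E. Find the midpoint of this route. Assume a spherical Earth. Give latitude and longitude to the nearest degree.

≈ 51°S, 160°E

The haversine formula gives a central angle δ ≈ 0.968 rad (55.5°) between the endpoints.
Interpolate at f = 1/2 with slerp weights a = sin((1−f)δ)/sin δ ≈ 0.565, b = sin(fδ)/sin δ ≈ 0.565.
p = a·p₁ + b·p₂ ≈ (-0.586, 0.215, -0.781); φ = arcsin(p_z) ≈ -51.37°, λ = atan2(p_y, p_x) ≈ 159.83°.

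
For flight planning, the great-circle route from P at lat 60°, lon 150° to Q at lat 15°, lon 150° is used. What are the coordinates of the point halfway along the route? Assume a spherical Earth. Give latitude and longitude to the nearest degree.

≈ lat 37°, lon 150°

The haversine formula gives a central angle δ ≈ 0.785 rad (45.0°) between the endpoints.
Interpolate at f = 1/2 with slerp weights a = sin((1−f)δ)/sin δ ≈ 0.541, b = sin(fδ)/sin δ ≈ 0.541.
p = a·p₁ + b·p₂ ≈ (-0.687, 0.397, 0.609); φ = arcsin(p_z) ≈ 37.50°, λ = atan2(p_y, p_x) ≈ 150.00°.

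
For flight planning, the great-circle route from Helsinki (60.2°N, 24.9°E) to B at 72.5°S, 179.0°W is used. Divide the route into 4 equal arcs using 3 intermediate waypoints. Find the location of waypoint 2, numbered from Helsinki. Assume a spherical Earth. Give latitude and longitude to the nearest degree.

≈ 19°S, 54°E

The haversine formula gives a central angle δ ≈ 2.873 rad (164.6°) between the endpoints.
Interpolate at f = 2/4 with slerp weights a = sin((1−f)δ)/sin δ ≈ 3.739, b = sin(fδ)/sin δ ≈ 3.739.
p = a·p₁ + b·p₂ ≈ (0.561, 0.763, -0.321); φ = arcsin(p_z) ≈ -18.75°, λ = atan2(p_y, p_x) ≈ 53.65°.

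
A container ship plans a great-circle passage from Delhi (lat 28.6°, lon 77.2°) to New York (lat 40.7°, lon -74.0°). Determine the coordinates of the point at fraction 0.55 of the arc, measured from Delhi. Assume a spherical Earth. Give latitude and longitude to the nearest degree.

≈ lat 70°, lon 2°

The haversine formula gives a central angle δ ≈ 1.845 rad (105.7°) between the endpoints.
Interpolate at f = 0.55 with slerp weights a = sin((1−f)δ)/sin δ ≈ 0.767, b = sin(fδ)/sin δ ≈ 0.883.
p = a·p₁ + b·p₂ ≈ (0.334, 0.013, 0.943); φ = arcsin(p_z) ≈ 70.50°, λ = atan2(p_y, p_x) ≈ 2.31°.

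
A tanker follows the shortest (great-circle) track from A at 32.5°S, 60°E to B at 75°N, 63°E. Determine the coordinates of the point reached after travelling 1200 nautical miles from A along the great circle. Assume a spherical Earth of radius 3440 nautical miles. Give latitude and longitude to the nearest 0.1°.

≈ 12.5°S, 60.3°E

From cos δ = sin φ₁ sin φ₂ + cos φ₁ cos φ₂ cos Δλ, the central angle is δ ≈ 1.877 rad (107.5°). The total great-circle distance is δ·R ≈ 1.877 × 3440 ≈ 6455 nmi, so the target fraction is f = 1200/6455 ≈ 0.186.
Interpolate at f ≈ 0.186 with slerp weights a = sin((1−f)δ)/sin δ ≈ 1.048, b = sin(fδ)/sin δ ≈ 0.358.
p = a·p₁ + b·p₂ ≈ (0.484, 0.848, -0.217); φ = arcsin(p_z) ≈ -12.51°, λ = atan2(p_y, p_x) ≈ 60.28°.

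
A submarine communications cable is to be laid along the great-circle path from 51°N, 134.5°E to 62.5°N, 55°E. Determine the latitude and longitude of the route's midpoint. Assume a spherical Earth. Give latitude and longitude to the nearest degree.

≈ 63°N, 102°E

The haversine formula gives a central angle δ ≈ 0.734 rad (42.1°) between the endpoints.
Interpolate at f = 1/2 with slerp weights a = sin((1−f)δ)/sin δ ≈ 0.536, b = sin(fδ)/sin δ ≈ 0.536.
p = a·p₁ + b·p₂ ≈ (-0.094, 0.443, 0.891); φ = arcsin(p_z) ≈ 63.06°, λ = atan2(p_y, p_x) ≈ 102.03°.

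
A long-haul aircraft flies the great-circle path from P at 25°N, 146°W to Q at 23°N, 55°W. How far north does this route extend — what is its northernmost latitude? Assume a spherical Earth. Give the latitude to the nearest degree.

The great circle lies in the plane with unit normal n̂ = (p₁ × p₂)/|p₁ × p₂|.
Here n̂_z ≈ +0.844; the vertex latitude is φ_max = arccos|n̂_z| ≈ 32.5°.
Check via Clairaut: cos φ_max = |cos φ₁| · sin C = cos(25.0°)·sin(68.6°) ≈ 0.844, again giving ≈ 32.5°.

≈ 32°N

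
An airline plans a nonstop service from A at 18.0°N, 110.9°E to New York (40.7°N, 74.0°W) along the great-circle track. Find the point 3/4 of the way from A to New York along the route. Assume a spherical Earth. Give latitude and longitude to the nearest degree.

From cos δ = sin φ₁ sin φ₂ + cos φ₁ cos φ₂ cos Δλ, the central angle is δ ≈ 2.114 rad (121.1°).
Interpolate at f = 3/4 with slerp weights a = sin((1−f)δ)/sin δ ≈ 0.589, b = sin(fδ)/sin δ ≈ 1.168.
p = a·p₁ + b·p₂ ≈ (0.044, -0.328, 0.944); φ = arcsin(p_z) ≈ 70.68°, λ = atan2(p_y, p_x) ≈ -82.32°.

≈ 71°N, 82°W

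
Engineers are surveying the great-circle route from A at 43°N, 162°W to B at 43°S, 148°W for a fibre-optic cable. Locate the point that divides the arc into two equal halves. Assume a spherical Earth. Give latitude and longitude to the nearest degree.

From cos δ = sin φ₁ sin φ₂ + cos φ₁ cos φ₂ cos Δλ, the central angle is δ ≈ 1.517 rad (86.9°).
Interpolate at f = 1/2 with slerp weights a = sin((1−f)δ)/sin δ ≈ 0.689, b = sin(fδ)/sin δ ≈ 0.689.
p = a·p₁ + b·p₂ ≈ (-0.906, -0.423, 0.000); φ = arcsin(p_z) ≈ 0.00°, λ = atan2(p_y, p_x) ≈ -155.00°.

≈ 0°N, 155°W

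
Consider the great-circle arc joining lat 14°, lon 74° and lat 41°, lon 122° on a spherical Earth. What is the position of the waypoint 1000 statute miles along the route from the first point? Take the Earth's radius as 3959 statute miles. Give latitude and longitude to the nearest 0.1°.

≈ lat 23.5°, lon 85.6°

Convert each endpoint to a unit vector on the sphere (x = cos φ cos λ, y = cos φ sin λ, z = sin φ).
The central angle between the endpoints is δ = arccos(p₁·p₂) ≈ 0.865 rad (49.6°). The total great-circle distance is δ·R ≈ 0.865 × 3959 ≈ 3424 mi, so the target fraction is f = 1000/3424 ≈ 0.292.
Interpolate at f ≈ 0.292 with slerp weights a = sin((1−f)δ)/sin δ ≈ 0.755, b = sin(fδ)/sin δ ≈ 0.328.
p = a·p₁ + b·p₂ ≈ (0.071, 0.915, 0.398); φ = arcsin(p_z) ≈ 23.46°, λ = atan2(p_y, p_x) ≈ 85.58°.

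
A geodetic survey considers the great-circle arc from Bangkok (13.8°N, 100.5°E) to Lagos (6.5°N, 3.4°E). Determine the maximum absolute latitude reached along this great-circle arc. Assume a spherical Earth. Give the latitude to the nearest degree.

≈ 16°N

The great circle lies in the plane with unit normal n̂ = (p₁ × p₂)/|p₁ × p₂|.
Here n̂_z ≈ -0.962; the vertex latitude is φ_max = arccos|n̂_z| ≈ 15.9°.
Check via Clairaut: cos φ_max = |cos φ₁| · sin C = cos(13.8°)·sin(82.0°) ≈ 0.962, again giving ≈ 15.9°.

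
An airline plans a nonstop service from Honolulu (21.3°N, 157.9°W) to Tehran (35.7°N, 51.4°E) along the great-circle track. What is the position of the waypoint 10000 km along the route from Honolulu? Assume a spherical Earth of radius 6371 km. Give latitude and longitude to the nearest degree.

From cos δ = sin φ₁ sin φ₂ + cos φ₁ cos φ₂ cos Δλ, the central angle is δ ≈ 2.035 rad (116.6°). The total great-circle distance is δ·R ≈ 2.035 × 6371 ≈ 12966 km, so the target fraction is f = 10000/12966 ≈ 0.771.
Interpolate at f ≈ 0.771 with slerp weights a = sin((1−f)δ)/sin δ ≈ 0.502, b = sin(fδ)/sin δ ≈ 1.118.
p = a·p₁ + b·p₂ ≈ (0.133, 0.534, 0.835); φ = arcsin(p_z) ≈ 56.62°, λ = atan2(p_y, p_x) ≈ 75.99°.

≈ (57°N, 76°E)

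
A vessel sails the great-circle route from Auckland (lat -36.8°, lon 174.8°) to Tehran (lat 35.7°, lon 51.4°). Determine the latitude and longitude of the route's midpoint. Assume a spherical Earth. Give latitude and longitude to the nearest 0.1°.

Write both endpoints as unit vectors p₁, p₂ with components (cos φ cos λ, cos φ sin λ, sin φ).
The central angle between the endpoints is δ = arccos(p₁·p₂) ≈ 2.357 rad (135.0°).
Interpolate at f = 1/2 with slerp weights a = sin((1−f)δ)/sin δ ≈ 1.307, b = sin(fδ)/sin δ ≈ 1.307.
p = a·p₁ + b·p₂ ≈ (-0.380, 0.925, -0.020); φ = arcsin(p_z) ≈ -1.16°, λ = atan2(p_y, p_x) ≈ 112.35°.

≈ lat -1.2°, lon 112.4°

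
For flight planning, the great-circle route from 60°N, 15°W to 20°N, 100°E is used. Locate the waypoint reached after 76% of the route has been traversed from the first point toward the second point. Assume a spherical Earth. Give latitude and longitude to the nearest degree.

≈ 38°N, 89°E

Convert each endpoint to a unit vector on the sphere (x = cos φ cos λ, y = cos φ sin λ, z = sin φ).
The central angle between the endpoints is δ = arccos(p₁·p₂) ≈ 1.473 rad (84.4°).
Interpolate at f = 0.76 with slerp weights a = sin((1−f)δ)/sin δ ≈ 0.348, b = sin(fδ)/sin δ ≈ 0.904.
p = a·p₁ + b·p₂ ≈ (0.020, 0.792, 0.611); φ = arcsin(p_z) ≈ 37.63°, λ = atan2(p_y, p_x) ≈ 88.52°.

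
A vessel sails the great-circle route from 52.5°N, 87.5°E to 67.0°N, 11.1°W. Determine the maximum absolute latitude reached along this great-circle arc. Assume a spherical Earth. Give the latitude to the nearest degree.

≈ 71°N

The great circle lies in the plane with unit normal n̂ = (p₁ × p₂)/|p₁ × p₂|.
Here n̂_z ≈ -0.327; the vertex latitude is φ_max = arccos|n̂_z| ≈ 70.9°.
Check via Clairaut: cos φ_max = |cos φ₁| · sin C = cos(52.5°)·sin(32.5°) ≈ 0.327, again giving ≈ 70.9°.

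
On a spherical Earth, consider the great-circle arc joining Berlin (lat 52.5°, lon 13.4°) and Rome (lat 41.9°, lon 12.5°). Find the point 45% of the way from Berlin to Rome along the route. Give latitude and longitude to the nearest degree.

≈ lat 48°, lon 13°

Write both endpoints as unit vectors p₁, p₂ with components (cos φ cos λ, cos φ sin λ, sin φ).
The central angle between the endpoints is δ = arccos(p₁·p₂) ≈ 0.185 rad (10.6°).
Interpolate at f = 0.45 with slerp weights a = sin((1−f)δ)/sin δ ≈ 0.552, b = sin(fδ)/sin δ ≈ 0.452.
p = a·p₁ + b·p₂ ≈ (0.656, 0.151, 0.740); φ = arcsin(p_z) ≈ 47.73°, λ = atan2(p_y, p_x) ≈ 12.95°.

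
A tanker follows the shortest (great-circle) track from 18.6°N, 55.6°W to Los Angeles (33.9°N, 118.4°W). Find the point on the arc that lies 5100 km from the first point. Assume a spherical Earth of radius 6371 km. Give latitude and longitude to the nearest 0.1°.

The haversine formula gives a central angle δ ≈ 1.003 rad (57.5°) between the endpoints. The total great-circle distance is δ·R ≈ 1.003 × 6371 ≈ 6392 km, so the target fraction is f = 5100/6392 ≈ 0.798.
Interpolate at f ≈ 0.798 with slerp weights a = sin((1−f)δ)/sin δ ≈ 0.239, b = sin(fδ)/sin δ ≈ 0.851.
p = a·p₁ + b·p₂ ≈ (-0.208, -0.808, 0.551); φ = arcsin(p_z) ≈ 33.43°, λ = atan2(p_y, p_x) ≈ -104.44°.

≈ 33.4°N, 104.4°W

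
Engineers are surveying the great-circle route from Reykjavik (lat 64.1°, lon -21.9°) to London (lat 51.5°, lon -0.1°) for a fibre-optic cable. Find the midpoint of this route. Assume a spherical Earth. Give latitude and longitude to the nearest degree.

From cos δ = sin φ₁ sin φ₂ + cos φ₁ cos φ₂ cos Δλ, the central angle is δ ≈ 0.296 rad (17.0°).
Interpolate at f = 1/2 with slerp weights a = sin((1−f)δ)/sin δ ≈ 0.506, b = sin(fδ)/sin δ ≈ 0.506.
p = a·p₁ + b·p₂ ≈ (0.520, -0.083, 0.850); φ = arcsin(p_z) ≈ 58.25°, λ = atan2(p_y, p_x) ≈ -9.07°.

≈ lat 58°, lon -9°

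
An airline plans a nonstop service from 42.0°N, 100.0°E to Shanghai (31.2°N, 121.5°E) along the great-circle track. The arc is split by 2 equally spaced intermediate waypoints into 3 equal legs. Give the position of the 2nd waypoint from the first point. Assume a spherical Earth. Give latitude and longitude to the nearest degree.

Convert each endpoint to a unit vector on the sphere (x = cos φ cos λ, y = cos φ sin λ, z = sin φ).
The central angle between the endpoints is δ = arccos(p₁·p₂) ≈ 0.354 rad (20.3°).
Interpolate at f = 2/3 with slerp weights a = sin((1−f)δ)/sin δ ≈ 0.340, b = sin(fδ)/sin δ ≈ 0.674.
p = a·p₁ + b·p₂ ≈ (-0.345, 0.740, 0.577); φ = arcsin(p_z) ≈ 35.21°, λ = atan2(p_y, p_x) ≈ 115.00°.

≈ 35°N, 115°E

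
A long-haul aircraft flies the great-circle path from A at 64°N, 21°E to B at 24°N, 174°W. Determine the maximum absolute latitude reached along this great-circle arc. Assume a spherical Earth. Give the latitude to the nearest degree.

≈ 84°N

The great circle lies in the plane with unit normal n̂ = (p₁ × p₂)/|p₁ × p₂|.
Here n̂_z ≈ +0.104; the vertex latitude is φ_max = arccos|n̂_z| ≈ 84.0°.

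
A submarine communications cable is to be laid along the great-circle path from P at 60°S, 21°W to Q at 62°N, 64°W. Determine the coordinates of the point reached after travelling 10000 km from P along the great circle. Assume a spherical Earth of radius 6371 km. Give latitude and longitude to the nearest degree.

Convert each endpoint to a unit vector on the sphere (x = cos φ cos λ, y = cos φ sin λ, z = sin φ).
The central angle between the endpoints is δ = arccos(p₁·p₂) ≈ 2.206 rad (126.4°). The total great-circle distance is δ·R ≈ 2.206 × 6371 ≈ 14052 km, so the target fraction is f = 10000/14052 ≈ 0.712.
Interpolate at f ≈ 0.712 with slerp weights a = sin((1−f)δ)/sin δ ≈ 0.738, b = sin(fδ)/sin δ ≈ 1.242.
p = a·p₁ + b·p₂ ≈ (0.600, -0.656, 0.458); φ = arcsin(p_z) ≈ 27.24°, λ = atan2(p_y, p_x) ≈ -47.57°.

≈ 27°N, 48°W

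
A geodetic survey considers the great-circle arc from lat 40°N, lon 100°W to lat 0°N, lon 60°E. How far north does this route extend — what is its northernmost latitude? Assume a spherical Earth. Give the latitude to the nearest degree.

The great circle lies in the plane with unit normal n̂ = (p₁ × p₂)/|p₁ × p₂|.
Here n̂_z ≈ +0.377; the vertex latitude is φ_max = arccos|n̂_z| ≈ 67.8°.

≈ 68°N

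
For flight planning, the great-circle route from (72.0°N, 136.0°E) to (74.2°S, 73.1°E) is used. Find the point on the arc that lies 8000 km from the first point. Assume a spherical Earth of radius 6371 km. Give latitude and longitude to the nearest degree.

Write both endpoints as unit vectors p₁, p₂ with components (cos φ cos λ, cos φ sin λ, sin φ).
The central angle between the endpoints is δ = arccos(p₁·p₂) ≈ 2.640 rad (151.3°). The total great-circle distance is δ·R ≈ 2.640 × 6371 ≈ 16819 km, so the target fraction is f = 8000/16819 ≈ 0.476.
Interpolate at f ≈ 0.476 with slerp weights a = sin((1−f)δ)/sin δ ≈ 2.044, b = sin(fδ)/sin δ ≈ 1.977.
p = a·p₁ + b·p₂ ≈ (-0.298, 0.954, 0.041); φ = arcsin(p_z) ≈ 2.35°, λ = atan2(p_y, p_x) ≈ 107.34°.

≈ (2°N, 107°E)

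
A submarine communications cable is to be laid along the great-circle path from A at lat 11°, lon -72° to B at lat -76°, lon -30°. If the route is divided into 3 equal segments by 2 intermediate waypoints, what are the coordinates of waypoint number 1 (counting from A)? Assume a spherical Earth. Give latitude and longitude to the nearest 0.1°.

From cos δ = sin φ₁ sin φ₂ + cos φ₁ cos φ₂ cos Δλ, the central angle is δ ≈ 1.579 rad (90.5°).
Interpolate at f = 1/3 with slerp weights a = sin((1−f)δ)/sin δ ≈ 0.869, b = sin(fδ)/sin δ ≈ 0.503.
p = a·p₁ + b·p₂ ≈ (0.369, -0.872, -0.322); φ = arcsin(p_z) ≈ -18.77°, λ = atan2(p_y, p_x) ≈ -67.07°.

≈ lat -18.8°, lon -67.1°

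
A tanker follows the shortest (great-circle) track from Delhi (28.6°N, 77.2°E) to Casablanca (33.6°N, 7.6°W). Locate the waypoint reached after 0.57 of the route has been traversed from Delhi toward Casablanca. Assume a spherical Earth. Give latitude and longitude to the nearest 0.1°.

The haversine formula gives a central angle δ ≈ 1.233 rad (70.7°) between the endpoints.
Interpolate at f = 0.57 with slerp weights a = sin((1−f)δ)/sin δ ≈ 0.536, b = sin(fδ)/sin δ ≈ 0.685.
p = a·p₁ + b·p₂ ≈ (0.670, 0.383, 0.636); φ = arcsin(p_z) ≈ 39.48°, λ = atan2(p_y, p_x) ≈ 29.79°.

≈ 39.5°N, 29.8°E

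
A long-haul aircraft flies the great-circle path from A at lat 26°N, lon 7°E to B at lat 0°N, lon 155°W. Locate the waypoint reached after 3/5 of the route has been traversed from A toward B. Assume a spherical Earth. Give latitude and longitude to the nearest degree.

≈ lat 47°N, lon 113°W

Write both endpoints as unit vectors p₁, p₂ with components (cos φ cos λ, cos φ sin λ, sin φ).
The central angle between the endpoints is δ = arccos(p₁·p₂) ≈ 2.596 rad (148.7°).
Interpolate at f = 3/5 with slerp weights a = sin((1−f)δ)/sin δ ≈ 1.660, b = sin(fδ)/sin δ ≈ 1.927.
p = a·p₁ + b·p₂ ≈ (-0.265, -0.632, 0.728); φ = arcsin(p_z) ≈ 46.70°, λ = atan2(p_y, p_x) ≈ -112.75°.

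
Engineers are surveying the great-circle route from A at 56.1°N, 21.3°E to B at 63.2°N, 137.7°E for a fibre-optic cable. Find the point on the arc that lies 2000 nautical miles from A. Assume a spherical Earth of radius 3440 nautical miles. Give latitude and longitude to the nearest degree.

≈ 73°N, 96°E

Write both endpoints as unit vectors p₁, p₂ with components (cos φ cos λ, cos φ sin λ, sin φ).
The central angle between the endpoints is δ = arccos(p₁·p₂) ≈ 0.890 rad (51.0°). The total great-circle distance is δ·R ≈ 0.890 × 3440 ≈ 3063 nmi, so the target fraction is f = 2000/3063 ≈ 0.653.
Interpolate at f ≈ 0.653 with slerp weights a = sin((1−f)δ)/sin δ ≈ 0.391, b = sin(fδ)/sin δ ≈ 0.706.
p = a·p₁ + b·p₂ ≈ (-0.032, 0.294, 0.955); φ = arcsin(p_z) ≈ 72.82°, λ = atan2(p_y, p_x) ≈ 96.27°.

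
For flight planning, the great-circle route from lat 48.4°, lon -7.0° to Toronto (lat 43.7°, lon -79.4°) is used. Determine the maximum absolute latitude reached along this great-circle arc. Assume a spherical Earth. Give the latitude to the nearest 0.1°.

The great circle lies in the plane with unit normal n̂ = (p₁ × p₂)/|p₁ × p₂|.
Here n̂_z ≈ -0.610; the vertex latitude is φ_max = arccos|n̂_z| ≈ 52.4°.
Check via Clairaut: cos φ_max = |cos φ₁| · sin C = cos(48.4°)·sin(66.8°) ≈ 0.610, again giving ≈ 52.4°.

≈ 52.4°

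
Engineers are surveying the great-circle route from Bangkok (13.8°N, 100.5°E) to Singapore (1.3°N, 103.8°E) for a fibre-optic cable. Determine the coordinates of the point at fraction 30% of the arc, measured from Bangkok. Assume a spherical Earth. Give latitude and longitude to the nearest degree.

The haversine formula gives a central angle δ ≈ 0.225 rad (12.9°) between the endpoints.
Interpolate at f = 0.30 with slerp weights a = sin((1−f)δ)/sin δ ≈ 0.703, b = sin(fδ)/sin δ ≈ 0.302.
p = a·p₁ + b·p₂ ≈ (-0.197, 0.965, 0.175); φ = arcsin(p_z) ≈ 10.05°, λ = atan2(p_y, p_x) ≈ 101.51°.

≈ 10°N, 102°E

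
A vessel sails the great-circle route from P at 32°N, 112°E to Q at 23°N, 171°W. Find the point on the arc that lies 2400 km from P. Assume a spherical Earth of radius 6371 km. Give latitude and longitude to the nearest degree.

The haversine formula gives a central angle δ ≈ 1.178 rad (67.5°) between the endpoints. The total great-circle distance is δ·R ≈ 1.178 × 6371 ≈ 7506 km, so the target fraction is f = 2400/7506 ≈ 0.320.
Interpolate at f ≈ 0.320 with slerp weights a = sin((1−f)δ)/sin δ ≈ 0.778, b = sin(fδ)/sin δ ≈ 0.398.
p = a·p₁ + b·p₂ ≈ (-0.609, 0.554, 0.568); φ = arcsin(p_z) ≈ 34.58°, λ = atan2(p_y, p_x) ≈ 137.71°.

≈ 35°N, 138°E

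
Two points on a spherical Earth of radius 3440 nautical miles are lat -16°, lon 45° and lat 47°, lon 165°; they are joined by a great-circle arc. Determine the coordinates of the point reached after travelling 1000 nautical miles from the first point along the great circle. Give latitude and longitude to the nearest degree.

The haversine formula gives a central angle δ ≈ 2.129 rad (122.0°) between the endpoints. The total great-circle distance is δ·R ≈ 2.129 × 3440 ≈ 7323 nmi, so the target fraction is f = 1000/7323 ≈ 0.137.
Interpolate at f ≈ 0.137 with slerp weights a = sin((1−f)δ)/sin δ ≈ 1.137, b = sin(fδ)/sin δ ≈ 0.338.
p = a·p₁ + b·p₂ ≈ (0.550, 0.832, -0.066); φ = arcsin(p_z) ≈ -3.80°, λ = atan2(p_y, p_x) ≈ 56.54°.

≈ lat -4°, lon 57°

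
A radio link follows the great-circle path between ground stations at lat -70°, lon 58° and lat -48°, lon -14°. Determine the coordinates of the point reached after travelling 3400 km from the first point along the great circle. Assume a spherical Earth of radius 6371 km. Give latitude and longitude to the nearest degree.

Write both endpoints as unit vectors p₁, p₂ with components (cos φ cos λ, cos φ sin λ, sin φ).
The central angle between the endpoints is δ = arccos(p₁·p₂) ≈ 0.693 rad (39.7°). The total great-circle distance is δ·R ≈ 0.693 × 6371 ≈ 4418 km, so the target fraction is f = 3400/4418 ≈ 0.770.
Interpolate at f ≈ 0.770 with slerp weights a = sin((1−f)δ)/sin δ ≈ 0.249, b = sin(fδ)/sin δ ≈ 0.796.
p = a·p₁ + b·p₂ ≈ (0.562, -0.057, -0.825); φ = arcsin(p_z) ≈ -55.62°, λ = atan2(p_y, p_x) ≈ -5.76°.

≈ lat -56°, lon -6°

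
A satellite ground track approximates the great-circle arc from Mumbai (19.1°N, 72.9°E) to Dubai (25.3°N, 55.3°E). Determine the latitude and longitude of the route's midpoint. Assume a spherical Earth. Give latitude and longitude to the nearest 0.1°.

From cos δ = sin φ₁ sin φ₂ + cos φ₁ cos φ₂ cos Δλ, the central angle is δ ≈ 0.304 rad (17.4°).
Interpolate at f = 1/2 with slerp weights a = sin((1−f)δ)/sin δ ≈ 0.506, b = sin(fδ)/sin δ ≈ 0.506.
p = a·p₁ + b·p₂ ≈ (0.401, 0.833, 0.382); φ = arcsin(p_z) ≈ 22.44°, λ = atan2(p_y, p_x) ≈ 64.30°.

≈ 22.4°N, 64.3°E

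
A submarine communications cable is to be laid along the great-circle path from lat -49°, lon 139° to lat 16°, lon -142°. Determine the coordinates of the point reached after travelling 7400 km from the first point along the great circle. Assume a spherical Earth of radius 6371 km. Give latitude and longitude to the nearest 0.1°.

Write both endpoints as unit vectors p₁, p₂ with components (cos φ cos λ, cos φ sin λ, sin φ).
The central angle between the endpoints is δ = arccos(p₁·p₂) ≈ 1.659 rad (95.0°). The total great-circle distance is δ·R ≈ 1.659 × 6371 ≈ 10567 km, so the target fraction is f = 7400/10567 ≈ 0.700.
Interpolate at f ≈ 0.700 with slerp weights a = sin((1−f)δ)/sin δ ≈ 0.479, b = sin(fδ)/sin δ ≈ 0.921.
p = a·p₁ + b·p₂ ≈ (-0.935, -0.339, -0.107); φ = arcsin(p_z) ≈ -6.17°, λ = atan2(p_y, p_x) ≈ -160.06°.

≈ lat -6.2°, lon -160.1°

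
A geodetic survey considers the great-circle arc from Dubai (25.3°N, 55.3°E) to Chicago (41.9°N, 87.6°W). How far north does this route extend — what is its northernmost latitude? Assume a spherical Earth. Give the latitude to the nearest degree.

≈ 65°N

The great circle lies in the plane with unit normal n̂ = (p₁ × p₂)/|p₁ × p₂|.
Here n̂_z ≈ -0.419; the vertex latitude is φ_max = arccos|n̂_z| ≈ 65.2°.
Check via Clairaut: cos φ_max = |cos φ₁| · sin C = cos(25.3°)·sin(27.6°) ≈ 0.419, again giving ≈ 65.2°.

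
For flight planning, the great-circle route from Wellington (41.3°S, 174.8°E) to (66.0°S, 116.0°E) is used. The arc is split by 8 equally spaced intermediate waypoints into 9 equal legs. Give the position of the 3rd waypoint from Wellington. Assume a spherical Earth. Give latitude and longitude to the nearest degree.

Convert each endpoint to a unit vector on the sphere (x = cos φ cos λ, y = cos φ sin λ, z = sin φ).
The central angle between the endpoints is δ = arccos(p₁·p₂) ≈ 0.706 rad (40.4°).
Interpolate at f = 3/9 with slerp weights a = sin((1−f)δ)/sin δ ≈ 0.699, b = sin(fδ)/sin δ ≈ 0.359.
p = a·p₁ + b·p₂ ≈ (-0.587, 0.179, -0.790); φ = arcsin(p_z) ≈ -52.15°, λ = atan2(p_y, p_x) ≈ 163.04°.

≈ (52°S, 163°E)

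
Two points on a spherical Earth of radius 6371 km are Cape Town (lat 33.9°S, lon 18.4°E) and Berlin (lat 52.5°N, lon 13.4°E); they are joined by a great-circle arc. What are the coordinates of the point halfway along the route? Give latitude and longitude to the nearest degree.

Write both endpoints as unit vectors p₁, p₂ with components (cos φ cos λ, cos φ sin λ, sin φ).
The central angle between the endpoints is δ = arccos(p₁·p₂) ≈ 1.510 rad (86.5°).
Interpolate at f = 1/2 with slerp weights a = sin((1−f)δ)/sin δ ≈ 0.687, b = sin(fδ)/sin δ ≈ 0.687.
p = a·p₁ + b·p₂ ≈ (0.947, 0.277, 0.162); φ = arcsin(p_z) ≈ 9.31°, λ = atan2(p_y, p_x) ≈ 16.28°.

≈ lat 9°N, lon 16°E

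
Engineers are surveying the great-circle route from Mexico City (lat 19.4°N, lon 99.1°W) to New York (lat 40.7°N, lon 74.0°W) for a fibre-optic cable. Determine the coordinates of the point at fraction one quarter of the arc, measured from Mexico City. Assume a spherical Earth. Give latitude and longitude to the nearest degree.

≈ lat 25°N, lon 94°W

Write both endpoints as unit vectors p₁, p₂ with components (cos φ cos λ, cos φ sin λ, sin φ).
The central angle between the endpoints is δ = arccos(p₁·p₂) ≈ 0.527 rad (30.2°).
Interpolate at f = 1/4 with slerp weights a = sin((1−f)δ)/sin δ ≈ 0.766, b = sin(fδ)/sin δ ≈ 0.261.
p = a·p₁ + b·p₂ ≈ (-0.060, -0.903, 0.425); φ = arcsin(p_z) ≈ 25.13°, λ = atan2(p_y, p_x) ≈ -93.78°.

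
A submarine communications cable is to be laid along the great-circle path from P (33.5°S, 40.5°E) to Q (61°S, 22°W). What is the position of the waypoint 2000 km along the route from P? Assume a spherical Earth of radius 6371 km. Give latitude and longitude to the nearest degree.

≈ (47°S, 25°E)

Write both endpoints as unit vectors p₁, p₂ with components (cos φ cos λ, cos φ sin λ, sin φ).
The central angle between the endpoints is δ = arccos(p₁·p₂) ≈ 0.837 rad (48.0°). The total great-circle distance is δ·R ≈ 0.837 × 6371 ≈ 5335 km, so the target fraction is f = 2000/5335 ≈ 0.375.
Interpolate at f ≈ 0.375 with slerp weights a = sin((1−f)δ)/sin δ ≈ 0.673, b = sin(fδ)/sin δ ≈ 0.416.
p = a·p₁ + b·p₂ ≈ (0.614, 0.289, -0.735); φ = arcsin(p_z) ≈ -47.30°, λ = atan2(p_y, p_x) ≈ 25.22°.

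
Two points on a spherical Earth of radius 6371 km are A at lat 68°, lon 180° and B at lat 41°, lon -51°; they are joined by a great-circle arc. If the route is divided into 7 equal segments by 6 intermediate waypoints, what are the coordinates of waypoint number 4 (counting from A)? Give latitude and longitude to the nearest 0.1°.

Write both endpoints as unit vectors p₁, p₂ with components (cos φ cos λ, cos φ sin λ, sin φ).
The central angle between the endpoints is δ = arccos(p₁·p₂) ≈ 1.126 rad (64.5°).
Interpolate at f = 4/7 with slerp weights a = sin((1−f)δ)/sin δ ≈ 0.514, b = sin(fδ)/sin δ ≈ 0.665.
p = a·p₁ + b·p₂ ≈ (0.123, -0.390, 0.913); φ = arcsin(p_z) ≈ 65.87°, λ = atan2(p_y, p_x) ≈ -72.48°.

≈ lat 65.9°, lon -72.5°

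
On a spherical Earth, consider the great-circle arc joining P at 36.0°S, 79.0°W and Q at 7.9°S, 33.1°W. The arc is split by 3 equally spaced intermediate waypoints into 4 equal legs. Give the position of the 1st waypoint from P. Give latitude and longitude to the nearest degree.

≈ 30°S, 66°W

The haversine formula gives a central angle δ ≈ 0.878 rad (50.3°) between the endpoints.
Interpolate at f = 1/4 with slerp weights a = sin((1−f)δ)/sin δ ≈ 0.795, b = sin(fδ)/sin δ ≈ 0.283.
p = a·p₁ + b·p₂ ≈ (0.358, -0.785, -0.506); φ = arcsin(p_z) ≈ -30.42°, λ = atan2(p_y, p_x) ≈ -65.50°.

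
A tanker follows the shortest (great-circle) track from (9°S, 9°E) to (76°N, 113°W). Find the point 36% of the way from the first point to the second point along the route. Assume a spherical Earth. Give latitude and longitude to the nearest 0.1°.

Write both endpoints as unit vectors p₁, p₂ with components (cos φ cos λ, cos φ sin λ, sin φ).
The central angle between the endpoints is δ = arccos(p₁·p₂) ≈ 1.853 rad (106.2°).
Interpolate at f = 0.36 with slerp weights a = sin((1−f)δ)/sin δ ≈ 0.965, b = sin(fδ)/sin δ ≈ 0.644.
p = a·p₁ + b·p₂ ≈ (0.880, 0.006, 0.474); φ = arcsin(p_z) ≈ 28.30°, λ = atan2(p_y, p_x) ≈ 0.37°.

≈ (28.3°N, 0.4°E)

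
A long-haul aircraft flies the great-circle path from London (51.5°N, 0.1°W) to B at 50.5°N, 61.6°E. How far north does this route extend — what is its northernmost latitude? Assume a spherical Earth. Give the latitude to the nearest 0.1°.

The great circle lies in the plane with unit normal n̂ = (p₁ × p₂)/|p₁ × p₂|.
Here n̂_z ≈ +0.571; the vertex latitude is φ_max = arccos|n̂_z| ≈ 55.2°.
Check via Clairaut: cos φ_max = |cos φ₁| · sin C = cos(51.5°)·sin(66.4°) ≈ 0.571, again giving ≈ 55.2°.

≈ 55.2°N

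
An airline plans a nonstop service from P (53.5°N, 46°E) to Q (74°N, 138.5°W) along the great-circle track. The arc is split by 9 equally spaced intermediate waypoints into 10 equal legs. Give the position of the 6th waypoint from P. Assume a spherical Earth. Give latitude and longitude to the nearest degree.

≈ (85°N, 55°E)

Write both endpoints as unit vectors p₁, p₂ with components (cos φ cos λ, cos φ sin λ, sin φ).
The central angle between the endpoints is δ = arccos(p₁·p₂) ≈ 0.916 rad (52.5°).
Interpolate at f = 6/10 with slerp weights a = sin((1−f)δ)/sin δ ≈ 0.452, b = sin(fδ)/sin δ ≈ 0.659.
p = a·p₁ + b·p₂ ≈ (0.051, 0.073, 0.996); φ = arcsin(p_z) ≈ 84.90°, λ = atan2(p_y, p_x) ≈ 55.22°.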